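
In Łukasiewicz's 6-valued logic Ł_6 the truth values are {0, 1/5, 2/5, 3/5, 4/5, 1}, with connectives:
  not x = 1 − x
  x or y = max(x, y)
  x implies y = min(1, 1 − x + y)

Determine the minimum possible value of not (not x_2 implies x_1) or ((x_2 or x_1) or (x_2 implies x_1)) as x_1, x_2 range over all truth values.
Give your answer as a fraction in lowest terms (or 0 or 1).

3/5

Take x_1 = 0, x_2 = 2/5:
not x_2 = not 2/5 = 3/5
not x_2 implies x_1 = 3/5 implies 0 = 2/5
not (not x_2 implies x_1) = not 2/5 = 3/5
x_2 or x_1 = 2/5 or 0 = 2/5
x_2 implies x_1 = 2/5 implies 0 = 3/5
(x_2 or x_1) or (x_2 implies x_1) = 2/5 or 3/5 = 3/5
not (not x_2 implies x_1) or ((x_2 or x_1) or (x_2 implies x_1)) = 3/5 or 3/5 = 3/5
No assignment yields a value below 3/5, so this is the minimum.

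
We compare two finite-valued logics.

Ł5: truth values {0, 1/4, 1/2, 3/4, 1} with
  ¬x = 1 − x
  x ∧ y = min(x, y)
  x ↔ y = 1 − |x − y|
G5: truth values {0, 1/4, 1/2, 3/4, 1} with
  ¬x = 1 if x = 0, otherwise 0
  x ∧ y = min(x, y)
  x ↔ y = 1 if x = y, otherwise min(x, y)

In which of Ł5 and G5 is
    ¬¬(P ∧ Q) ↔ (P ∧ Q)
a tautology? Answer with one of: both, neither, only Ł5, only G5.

only Ł5

In Ł5: every assignment gives 1 — tautology.
In G5: at P = 1/4, Q = 1/4 the value is 1/4 — not a tautology.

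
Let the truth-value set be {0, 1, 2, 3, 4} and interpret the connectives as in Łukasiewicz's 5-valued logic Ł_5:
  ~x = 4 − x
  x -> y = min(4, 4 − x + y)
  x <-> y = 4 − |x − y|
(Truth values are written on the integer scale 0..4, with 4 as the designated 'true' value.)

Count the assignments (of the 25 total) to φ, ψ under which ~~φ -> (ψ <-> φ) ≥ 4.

value 4: 19 assignments (counts)
value 3: 2 assignments
value 2: 2 assignments
value 1: 1 assignment
value 0: 1 assignment
So 19 of the 25 assignments meet the threshold.

19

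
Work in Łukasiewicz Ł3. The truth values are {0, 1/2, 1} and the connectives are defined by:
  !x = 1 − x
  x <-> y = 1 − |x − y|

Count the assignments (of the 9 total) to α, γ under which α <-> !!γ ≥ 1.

3

α = 0, γ = 0 ↦ 1  ≥
α = 0, γ = 1/2 ↦ 1/2  <
α = 0, γ = 1 ↦ 0  <
α = 1/2, γ = 0 ↦ 1/2  <
α = 1/2, γ = 1/2 ↦ 1  ≥
α = 1/2, γ = 1 ↦ 1/2  <
α = 1, γ = 0 ↦ 0  <
α = 1, γ = 1/2 ↦ 1/2  <
α = 1, γ = 1 ↦ 1  ≥
So 3 of the 9 assignments meet the threshold.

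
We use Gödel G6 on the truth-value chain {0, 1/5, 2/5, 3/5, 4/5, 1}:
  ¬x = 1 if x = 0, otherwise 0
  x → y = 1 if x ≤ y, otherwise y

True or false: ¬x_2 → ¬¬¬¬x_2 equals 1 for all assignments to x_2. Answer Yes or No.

Counterexample: take x_2 = 0.
¬x_2 = ¬0 = 1
¬x_2 = ¬0 = 1
¬¬x_2 = ¬1 = 0
¬¬¬x_2 = ¬0 = 1
¬¬¬¬x_2 = ¬1 = 0
¬x_2 → ¬¬¬¬x_2 = 1 → 0 = 0
This gives 0 ≠ 1.

No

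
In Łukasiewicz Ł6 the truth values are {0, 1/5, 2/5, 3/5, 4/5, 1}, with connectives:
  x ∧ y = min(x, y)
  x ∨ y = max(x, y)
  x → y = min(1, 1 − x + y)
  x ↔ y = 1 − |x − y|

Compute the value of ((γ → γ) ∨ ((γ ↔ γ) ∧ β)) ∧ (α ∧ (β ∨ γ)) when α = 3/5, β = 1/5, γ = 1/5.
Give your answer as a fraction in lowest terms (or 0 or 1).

1/5

γ → γ = 1/5 → 1/5 = 1
γ ↔ γ = 1/5 ↔ 1/5 = 1
(γ ↔ γ) ∧ β = 1 ∧ 1/5 = 1/5
(γ → γ) ∨ ((γ ↔ γ) ∧ β) = 1 ∨ 1/5 = 1
β ∨ γ = 1/5 ∨ 1/5 = 1/5
α ∧ (β ∨ γ) = 3/5 ∧ 1/5 = 1/5
((γ → γ) ∨ ((γ ↔ γ) ∧ β)) ∧ (α ∧ (β ∨ γ)) = 1 ∧ 1/5 = 1/5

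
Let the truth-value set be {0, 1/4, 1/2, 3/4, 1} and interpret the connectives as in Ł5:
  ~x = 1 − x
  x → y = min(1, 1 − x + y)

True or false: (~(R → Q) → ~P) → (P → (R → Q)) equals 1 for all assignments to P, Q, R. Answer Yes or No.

Yes

At P = 3/4, Q = 3/4, R = 1/2, for instance:
R → Q = 1/2 → 3/4 = 1
~(R → Q) = ~1 = 0
~P = ~3/4 = 1/4
~(R → Q) → ~P = 0 → 1/4 = 1
P → (R → Q) = 3/4 → 1 = 1
(~(R → Q) → ~P) → (P → (R → Q)) = 1 → 1 = 1
and checking the remaining 124 assignments likewise gives ≥ 1 in every case.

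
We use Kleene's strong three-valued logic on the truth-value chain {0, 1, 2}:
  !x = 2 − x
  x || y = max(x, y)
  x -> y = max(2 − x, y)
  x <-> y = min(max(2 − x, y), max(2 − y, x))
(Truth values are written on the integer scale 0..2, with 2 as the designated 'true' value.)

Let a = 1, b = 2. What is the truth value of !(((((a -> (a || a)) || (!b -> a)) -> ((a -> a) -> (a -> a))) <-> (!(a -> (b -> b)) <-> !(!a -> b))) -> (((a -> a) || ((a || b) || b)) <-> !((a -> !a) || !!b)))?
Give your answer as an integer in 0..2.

a || a = 1 || 1 = 1
a -> (a || a) = 1 -> 1 = 1
!b = !2 = 0
!b -> a = 0 -> 1 = 2
(a -> (a || a)) || (!b -> a) = 1 || 2 = 2
a -> a = 1 -> 1 = 1
a -> a = 1 -> 1 = 1
(a -> a) -> (a -> a) = 1 -> 1 = 1
((a -> (a || a)) || (!b -> a)) -> ((a -> a) -> (a -> a)) = 2 -> 1 = 1
b -> b = 2 -> 2 = 2
a -> (b -> b) = 1 -> 2 = 2
!(a -> (b -> b)) = !2 = 0
!a = !1 = 1
!a -> b = 1 -> 2 = 2
!(!a -> b) = !2 = 0
!(a -> (b -> b)) <-> !(!a -> b) = 0 <-> 0 = 2
(((a -> (a || a)) || (!b -> a)) -> ((a -> a) -> (a -> a))) <-> (!(a -> (b -> b)) <-> !(!a -> b)) = 1 <-> 2 = 1
a -> a = 1 -> 1 = 1
a || b = 1 || 2 = 2
(a || b) || b = 2 || 2 = 2
(a -> a) || ((a || b) || b) = 1 || 2 = 2
!a = !1 = 1
a -> !a = 1 -> 1 = 1
!b = !2 = 0
!!b = !0 = 2
(a -> !a) || !!b = 1 || 2 = 2
!((a -> !a) || !!b) = !2 = 0
((a -> a) || ((a || b) || b)) <-> !((a -> !a) || !!b) = 2 <-> 0 = 0
((((a -> (a || a)) || (!b -> a)) -> ((a -> a) -> (a -> a))) <-> (!(a -> (b -> b)) <-> !(!a -> b))) -> (((a -> a) || ((a || b) || b)) <-> !((a -> !a) || !!b)) = 1 -> 0 = 1
!(((((a -> (a || a)) || (!b -> a)) -> ((a -> a) -> (a -> a))) <-> (!(a -> (b -> b)) <-> !(!a -> b))) -> (((a -> a) || ((a || b) || b)) <-> !((a -> !a) || !!b))) = !1 = 1

1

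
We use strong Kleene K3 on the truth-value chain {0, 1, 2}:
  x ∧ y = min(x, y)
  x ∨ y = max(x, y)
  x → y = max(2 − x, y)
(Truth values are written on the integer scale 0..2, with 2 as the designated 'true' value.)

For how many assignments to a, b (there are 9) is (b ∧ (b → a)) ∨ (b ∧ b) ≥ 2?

a = 0, b = 0 ↦ 0  <
a = 0, b = 1 ↦ 1  <
a = 0, b = 2 ↦ 2  ≥
a = 1, b = 0 ↦ 0  <
a = 1, b = 1 ↦ 1  <
a = 1, b = 2 ↦ 2  ≥
a = 2, b = 0 ↦ 0  <
a = 2, b = 1 ↦ 1  <
a = 2, b = 2 ↦ 2  ≥
So 3 of the 9 assignments meet the threshold.

3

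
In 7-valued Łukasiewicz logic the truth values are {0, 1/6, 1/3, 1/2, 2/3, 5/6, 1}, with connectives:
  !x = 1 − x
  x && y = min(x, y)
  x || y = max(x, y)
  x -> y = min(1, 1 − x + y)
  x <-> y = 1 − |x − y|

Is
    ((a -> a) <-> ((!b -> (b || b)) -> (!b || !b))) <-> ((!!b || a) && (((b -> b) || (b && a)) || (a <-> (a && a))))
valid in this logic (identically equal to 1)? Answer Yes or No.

Counterexample: take a = 0, b = 0.
a -> a = 0 -> 0 = 1
!b = !0 = 1
b || b = 0 || 0 = 0
!b -> (b || b) = 1 -> 0 = 0
!b = !0 = 1
!b = !0 = 1
!b || !b = 1 || 1 = 1
(!b -> (b || b)) -> (!b || !b) = 0 -> 1 = 1
(a -> a) <-> ((!b -> (b || b)) -> (!b || !b)) = 1 <-> 1 = 1
!b = !0 = 1
!!b = !1 = 0
!!b || a = 0 || 0 = 0
b -> b = 0 -> 0 = 1
b && a = 0 && 0 = 0
(b -> b) || (b && a) = 1 || 0 = 1
a && a = 0 && 0 = 0
a <-> (a && a) = 0 <-> 0 = 1
((b -> b) || (b && a)) || (a <-> (a && a)) = 1 || 1 = 1
(!!b || a) && (((b -> b) || (b && a)) || (a <-> (a && a))) = 0 && 1 = 0
((a -> a) <-> ((!b -> (b || b)) -> (!b || !b))) <-> ((!!b || a) && (((b -> b) || (b && a)) || (a <-> (a && a)))) = 1 <-> 0 = 0
This gives 0 ≠ 1.

No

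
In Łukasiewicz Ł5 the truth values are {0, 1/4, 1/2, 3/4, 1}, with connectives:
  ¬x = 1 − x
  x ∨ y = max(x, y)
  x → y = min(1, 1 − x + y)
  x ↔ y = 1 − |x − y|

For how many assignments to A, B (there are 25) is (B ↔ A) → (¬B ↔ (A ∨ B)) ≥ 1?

14

value 1: 14 assignments (counts)
value 3/4: 3 assignments
value 1/2: 5 assignments
value 1/4: 1 assignment
value 0: 2 assignments
So 14 of the 25 assignments meet the threshold.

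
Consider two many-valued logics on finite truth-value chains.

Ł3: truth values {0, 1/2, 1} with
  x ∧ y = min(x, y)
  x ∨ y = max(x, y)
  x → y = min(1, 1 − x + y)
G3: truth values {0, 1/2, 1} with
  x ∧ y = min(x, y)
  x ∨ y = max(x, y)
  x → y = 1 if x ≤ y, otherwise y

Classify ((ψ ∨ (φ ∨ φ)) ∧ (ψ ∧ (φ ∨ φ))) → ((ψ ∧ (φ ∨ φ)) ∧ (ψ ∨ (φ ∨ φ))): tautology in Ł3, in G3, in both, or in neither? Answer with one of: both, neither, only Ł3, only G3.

In Ł3: every assignment gives 1 — tautology.
In G3: every assignment gives 1 — tautology.

both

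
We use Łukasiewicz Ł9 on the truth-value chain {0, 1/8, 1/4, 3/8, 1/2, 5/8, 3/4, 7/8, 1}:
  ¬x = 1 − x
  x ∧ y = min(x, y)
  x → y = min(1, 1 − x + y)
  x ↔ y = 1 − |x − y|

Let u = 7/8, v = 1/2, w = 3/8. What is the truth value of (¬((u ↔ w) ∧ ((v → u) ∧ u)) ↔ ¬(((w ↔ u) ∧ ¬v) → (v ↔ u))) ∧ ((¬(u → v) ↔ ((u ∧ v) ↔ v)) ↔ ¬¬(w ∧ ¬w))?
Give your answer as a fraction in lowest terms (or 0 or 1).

u ↔ w = 7/8 ↔ 3/8 = 1/2
v → u = 1/2 → 7/8 = 1
(v → u) ∧ u = 1 ∧ 7/8 = 7/8
(u ↔ w) ∧ ((v → u) ∧ u) = 1/2 ∧ 7/8 = 1/2
¬((u ↔ w) ∧ ((v → u) ∧ u)) = ¬1/2 = 1/2
w ↔ u = 3/8 ↔ 7/8 = 1/2
¬v = ¬1/2 = 1/2
(w ↔ u) ∧ ¬v = 1/2 ∧ 1/2 = 1/2
v ↔ u = 1/2 ↔ 7/8 = 5/8
((w ↔ u) ∧ ¬v) → (v ↔ u) = 1/2 → 5/8 = 1
¬(((w ↔ u) ∧ ¬v) → (v ↔ u)) = ¬1 = 0
¬((u ↔ w) ∧ ((v → u) ∧ u)) ↔ ¬(((w ↔ u) ∧ ¬v) → (v ↔ u)) = 1/2 ↔ 0 = 1/2
u → v = 7/8 → 1/2 = 5/8
¬(u → v) = ¬5/8 = 3/8
u ∧ v = 7/8 ∧ 1/2 = 1/2
(u ∧ v) ↔ v = 1/2 ↔ 1/2 = 1
¬(u → v) ↔ ((u ∧ v) ↔ v) = 3/8 ↔ 1 = 3/8
¬w = ¬3/8 = 5/8
w ∧ ¬w = 3/8 ∧ 5/8 = 3/8
¬(w ∧ ¬w) = ¬3/8 = 5/8
¬¬(w ∧ ¬w) = ¬5/8 = 3/8
(¬(u → v) ↔ ((u ∧ v) ↔ v)) ↔ ¬¬(w ∧ ¬w) = 3/8 ↔ 3/8 = 1
(¬((u ↔ w) ∧ ((v → u) ∧ u)) ↔ ¬(((w ↔ u) ∧ ¬v) → (v ↔ u))) ∧ ((¬(u → v) ↔ ((u ∧ v) ↔ v)) ↔ ¬¬(w ∧ ¬w)) = 1/2 ∧ 1 = 1/2

1/2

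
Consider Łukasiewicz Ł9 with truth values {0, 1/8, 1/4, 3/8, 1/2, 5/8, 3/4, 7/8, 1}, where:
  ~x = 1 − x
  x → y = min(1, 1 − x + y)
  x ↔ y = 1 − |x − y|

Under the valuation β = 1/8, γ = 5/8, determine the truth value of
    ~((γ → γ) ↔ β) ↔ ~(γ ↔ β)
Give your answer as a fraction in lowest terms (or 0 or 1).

γ → γ = 5/8 → 5/8 = 1
(γ → γ) ↔ β = 1 ↔ 1/8 = 1/8
~((γ → γ) ↔ β) = ~1/8 = 7/8
γ ↔ β = 5/8 ↔ 1/8 = 1/2
~(γ ↔ β) = ~1/2 = 1/2
~((γ → γ) ↔ β) ↔ ~(γ ↔ β) = 7/8 ↔ 1/2 = 5/8

5/8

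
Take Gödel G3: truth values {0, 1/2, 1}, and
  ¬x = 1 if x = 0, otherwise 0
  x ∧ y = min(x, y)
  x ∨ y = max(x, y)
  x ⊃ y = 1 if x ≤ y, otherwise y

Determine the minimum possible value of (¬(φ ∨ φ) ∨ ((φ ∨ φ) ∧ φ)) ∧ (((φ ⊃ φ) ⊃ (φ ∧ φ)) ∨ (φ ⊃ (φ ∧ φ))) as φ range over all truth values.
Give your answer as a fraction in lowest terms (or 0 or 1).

Take φ = 1/2:
φ ∨ φ = 1/2 ∨ 1/2 = 1/2
¬(φ ∨ φ) = ¬1/2 = 0
φ ∨ φ = 1/2 ∨ 1/2 = 1/2
(φ ∨ φ) ∧ φ = 1/2 ∧ 1/2 = 1/2
¬(φ ∨ φ) ∨ ((φ ∨ φ) ∧ φ) = 0 ∨ 1/2 = 1/2
φ ⊃ φ = 1/2 ⊃ 1/2 = 1
φ ∧ φ = 1/2 ∧ 1/2 = 1/2
(φ ⊃ φ) ⊃ (φ ∧ φ) = 1 ⊃ 1/2 = 1/2
φ ∧ φ = 1/2 ∧ 1/2 = 1/2
φ ⊃ (φ ∧ φ) = 1/2 ⊃ 1/2 = 1
((φ ⊃ φ) ⊃ (φ ∧ φ)) ∨ (φ ⊃ (φ ∧ φ)) = 1/2 ∨ 1 = 1
(¬(φ ∨ φ) ∨ ((φ ∨ φ) ∧ φ)) ∧ (((φ ⊃ φ) ⊃ (φ ∧ φ)) ∨ (φ ⊃ (φ ∧ φ))) = 1/2 ∧ 1 = 1/2
No assignment yields a value below 1/2, so this is the minimum.

1/2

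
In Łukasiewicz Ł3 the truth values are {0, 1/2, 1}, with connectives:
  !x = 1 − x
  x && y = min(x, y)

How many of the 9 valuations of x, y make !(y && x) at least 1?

x = 0, y = 0 ↦ 1  ≥
x = 0, y = 1/2 ↦ 1  ≥
x = 0, y = 1 ↦ 1  ≥
x = 1/2, y = 0 ↦ 1  ≥
x = 1/2, y = 1/2 ↦ 1/2  <
x = 1/2, y = 1 ↦ 1/2  <
x = 1, y = 0 ↦ 1  ≥
x = 1, y = 1/2 ↦ 1/2  <
x = 1, y = 1 ↦ 0  <
So 5 of the 9 assignments meet the threshold.

5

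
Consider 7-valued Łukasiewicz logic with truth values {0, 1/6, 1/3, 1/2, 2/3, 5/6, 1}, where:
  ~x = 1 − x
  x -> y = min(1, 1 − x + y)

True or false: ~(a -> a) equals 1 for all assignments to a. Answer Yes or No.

Counterexample: take a = 0.
a -> a = 0 -> 0 = 1
~(a -> a) = ~1 = 0
This gives 0 ≠ 1.

No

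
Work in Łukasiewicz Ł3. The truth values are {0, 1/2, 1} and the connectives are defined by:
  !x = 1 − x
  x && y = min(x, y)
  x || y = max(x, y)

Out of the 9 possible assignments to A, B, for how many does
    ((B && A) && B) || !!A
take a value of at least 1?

3

A = 0, B = 0 ↦ 0  <
A = 0, B = 1/2 ↦ 0  <
A = 0, B = 1 ↦ 0  <
A = 1/2, B = 0 ↦ 1/2  <
A = 1/2, B = 1/2 ↦ 1/2  <
A = 1/2, B = 1 ↦ 1/2  <
A = 1, B = 0 ↦ 1  ≥
A = 1, B = 1/2 ↦ 1  ≥
A = 1, B = 1 ↦ 1  ≥
So 3 of the 9 assignments meet the threshold.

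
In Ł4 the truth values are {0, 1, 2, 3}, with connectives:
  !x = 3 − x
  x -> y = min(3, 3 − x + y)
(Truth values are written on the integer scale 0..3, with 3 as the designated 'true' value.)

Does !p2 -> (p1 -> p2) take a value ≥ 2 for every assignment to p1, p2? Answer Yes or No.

No

Counterexample: take p1 = 2, p2 = 0.
!p2 = !0 = 3
p1 -> p2 = 2 -> 0 = 1
!p2 -> (p1 -> p2) = 3 -> 1 = 1
This gives 1, which is below 2.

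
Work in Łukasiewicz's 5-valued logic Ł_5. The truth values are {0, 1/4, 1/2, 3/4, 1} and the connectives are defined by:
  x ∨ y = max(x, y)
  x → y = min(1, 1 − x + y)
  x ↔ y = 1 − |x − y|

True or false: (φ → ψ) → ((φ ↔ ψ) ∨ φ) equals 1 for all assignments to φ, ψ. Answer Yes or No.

No

Counterexample: take φ = 0, ψ = 1/4.
φ → ψ = 0 → 1/4 = 1
φ ↔ ψ = 0 ↔ 1/4 = 3/4
(φ ↔ ψ) ∨ φ = 3/4 ∨ 0 = 3/4
(φ → ψ) → ((φ ↔ ψ) ∨ φ) = 1 → 3/4 = 3/4
This gives 3/4 ≠ 1.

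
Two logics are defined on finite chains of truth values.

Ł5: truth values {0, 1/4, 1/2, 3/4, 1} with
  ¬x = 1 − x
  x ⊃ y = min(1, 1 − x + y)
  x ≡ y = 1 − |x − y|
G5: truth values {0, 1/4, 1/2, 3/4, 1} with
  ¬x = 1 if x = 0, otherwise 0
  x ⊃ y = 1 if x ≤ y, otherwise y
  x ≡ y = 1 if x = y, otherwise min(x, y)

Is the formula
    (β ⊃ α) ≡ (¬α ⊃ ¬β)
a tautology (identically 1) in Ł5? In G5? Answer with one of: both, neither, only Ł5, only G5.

only Ł5

In Ł5: every assignment gives 1 — tautology.
In G5: at α = 1/4, β = 1/2 the value is 1/4 — not a tautology.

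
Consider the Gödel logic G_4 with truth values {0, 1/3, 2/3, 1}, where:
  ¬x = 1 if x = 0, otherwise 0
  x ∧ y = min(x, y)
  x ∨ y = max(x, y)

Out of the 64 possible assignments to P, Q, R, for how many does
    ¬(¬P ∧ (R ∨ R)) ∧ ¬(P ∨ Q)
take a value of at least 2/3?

value 1: 1 assignment (counts)
value 0: 63 assignments
So 1 of the 64 assignments meets the threshold.

1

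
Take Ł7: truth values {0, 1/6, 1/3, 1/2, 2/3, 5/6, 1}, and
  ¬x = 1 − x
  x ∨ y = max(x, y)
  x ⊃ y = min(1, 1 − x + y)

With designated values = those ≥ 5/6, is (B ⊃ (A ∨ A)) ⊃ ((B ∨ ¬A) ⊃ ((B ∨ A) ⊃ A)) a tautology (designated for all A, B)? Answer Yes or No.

At A = 0, B = 5/6, for instance:
A ∨ A = 0 ∨ 0 = 0
B ⊃ (A ∨ A) = 5/6 ⊃ 0 = 1/6
¬A = ¬0 = 1
B ∨ ¬A = 5/6 ∨ 1 = 1
B ∨ A = 5/6 ∨ 0 = 5/6
(B ∨ A) ⊃ A = 5/6 ⊃ 0 = 1/6
(B ∨ ¬A) ⊃ ((B ∨ A) ⊃ A) = 1 ⊃ 1/6 = 1/6
(B ⊃ (A ∨ A)) ⊃ ((B ∨ ¬A) ⊃ ((B ∨ A) ⊃ A)) = 1/6 ⊃ 1/6 = 1
and checking the remaining 48 assignments likewise gives ≥ 5/6 in every case.

Yes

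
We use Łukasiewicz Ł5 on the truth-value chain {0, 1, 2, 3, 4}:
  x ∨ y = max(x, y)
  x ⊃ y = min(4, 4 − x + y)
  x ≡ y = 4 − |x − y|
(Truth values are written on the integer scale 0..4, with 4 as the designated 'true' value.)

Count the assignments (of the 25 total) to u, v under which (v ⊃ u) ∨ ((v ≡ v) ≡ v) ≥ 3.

value 4: 19 assignments (counts)
value 3: 5 assignments (counts)
value 2: 1 assignment
So 24 of the 25 assignments meet the threshold.

24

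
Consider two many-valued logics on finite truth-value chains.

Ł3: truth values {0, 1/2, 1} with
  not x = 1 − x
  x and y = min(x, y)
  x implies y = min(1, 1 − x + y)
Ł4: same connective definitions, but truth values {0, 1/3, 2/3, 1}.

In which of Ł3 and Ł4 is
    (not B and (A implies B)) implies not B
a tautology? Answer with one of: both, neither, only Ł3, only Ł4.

both

In Ł3: every assignment gives 1 — tautology.
In Ł4: every assignment gives 1 — tautology.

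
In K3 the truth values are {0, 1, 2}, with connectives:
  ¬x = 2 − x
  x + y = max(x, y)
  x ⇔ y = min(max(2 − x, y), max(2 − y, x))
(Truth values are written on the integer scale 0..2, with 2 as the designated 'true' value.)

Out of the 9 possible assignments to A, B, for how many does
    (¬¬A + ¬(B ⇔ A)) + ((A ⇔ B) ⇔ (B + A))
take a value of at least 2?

A = 0, B = 0 ↦ 0  <
A = 0, B = 1 ↦ 1  <
A = 0, B = 2 ↦ 2  ≥
A = 1, B = 0 ↦ 1  <
A = 1, B = 1 ↦ 1  <
A = 1, B = 2 ↦ 1  <
A = 2, B = 0 ↦ 2  ≥
A = 2, B = 1 ↦ 2  ≥
A = 2, B = 2 ↦ 2  ≥
So 4 of the 9 assignments meet the threshold.

4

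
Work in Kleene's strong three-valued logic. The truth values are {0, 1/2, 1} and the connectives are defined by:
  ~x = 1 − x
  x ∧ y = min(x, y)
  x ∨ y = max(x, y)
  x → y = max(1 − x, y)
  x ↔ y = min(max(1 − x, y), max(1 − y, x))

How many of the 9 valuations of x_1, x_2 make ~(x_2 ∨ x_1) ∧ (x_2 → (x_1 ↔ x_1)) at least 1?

x_1 = 0, x_2 = 0 ↦ 1  ≥
x_1 = 0, x_2 = 1/2 ↦ 1/2  <
x_1 = 0, x_2 = 1 ↦ 0  <
x_1 = 1/2, x_2 = 0 ↦ 1/2  <
x_1 = 1/2, x_2 = 1/2 ↦ 1/2  <
x_1 = 1/2, x_2 = 1 ↦ 0  <
x_1 = 1, x_2 = 0 ↦ 0  <
x_1 = 1, x_2 = 1/2 ↦ 0  <
x_1 = 1, x_2 = 1 ↦ 0  <
So 1 of the 9 assignments meets the threshold.

1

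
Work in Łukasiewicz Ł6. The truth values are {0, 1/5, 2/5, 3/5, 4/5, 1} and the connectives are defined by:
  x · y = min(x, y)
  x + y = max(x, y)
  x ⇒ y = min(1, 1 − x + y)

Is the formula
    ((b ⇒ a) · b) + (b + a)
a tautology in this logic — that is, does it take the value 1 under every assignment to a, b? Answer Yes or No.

Counterexample: take a = 0, b = 0.
b ⇒ a = 0 ⇒ 0 = 1
(b ⇒ a) · b = 1 · 0 = 0
b + a = 0 + 0 = 0
((b ⇒ a) · b) + (b + a) = 0 + 0 = 0
This gives 0 ≠ 1.

No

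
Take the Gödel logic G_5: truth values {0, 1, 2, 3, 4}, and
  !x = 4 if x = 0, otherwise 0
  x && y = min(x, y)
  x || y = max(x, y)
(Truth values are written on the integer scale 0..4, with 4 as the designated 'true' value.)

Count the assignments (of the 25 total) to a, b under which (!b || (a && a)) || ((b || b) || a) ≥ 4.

value 4: 13 assignments (counts)
value 3: 6 assignments
value 2: 4 assignments
value 1: 2 assignments
So 13 of the 25 assignments meet the threshold.

13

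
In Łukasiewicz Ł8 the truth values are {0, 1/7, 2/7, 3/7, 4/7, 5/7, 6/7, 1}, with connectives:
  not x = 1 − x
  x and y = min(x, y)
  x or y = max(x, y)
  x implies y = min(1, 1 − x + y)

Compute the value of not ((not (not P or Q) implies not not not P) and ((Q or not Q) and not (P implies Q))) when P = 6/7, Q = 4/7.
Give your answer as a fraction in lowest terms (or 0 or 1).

not P = not 6/7 = 1/7
not P or Q = 1/7 or 4/7 = 4/7
not (not P or Q) = not 4/7 = 3/7
not P = not 6/7 = 1/7
not not P = not 1/7 = 6/7
not not not P = not 6/7 = 1/7
not (not P or Q) implies not not not P = 3/7 implies 1/7 = 5/7
not Q = not 4/7 = 3/7
Q or not Q = 4/7 or 3/7 = 4/7
P implies Q = 6/7 implies 4/7 = 5/7
not (P implies Q) = not 5/7 = 2/7
(Q or not Q) and not (P implies Q) = 4/7 and 2/7 = 2/7
(not (not P or Q) implies not not not P) and ((Q or not Q) and not (P implies Q)) = 5/7 and 2/7 = 2/7
not ((not (not P or Q) implies not not not P) and ((Q or not Q) and not (P implies Q))) = not 2/7 = 5/7

5/7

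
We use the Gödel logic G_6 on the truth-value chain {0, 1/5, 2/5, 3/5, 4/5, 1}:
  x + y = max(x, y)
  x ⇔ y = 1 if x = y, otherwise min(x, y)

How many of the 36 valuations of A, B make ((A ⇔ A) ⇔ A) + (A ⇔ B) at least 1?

11

value 1: 11 assignments (counts)
value 4/5: 5 assignments
value 3/5: 5 assignments
value 2/5: 5 assignments
value 1/5: 5 assignments
value 0: 5 assignments
So 11 of the 36 assignments meet the threshold.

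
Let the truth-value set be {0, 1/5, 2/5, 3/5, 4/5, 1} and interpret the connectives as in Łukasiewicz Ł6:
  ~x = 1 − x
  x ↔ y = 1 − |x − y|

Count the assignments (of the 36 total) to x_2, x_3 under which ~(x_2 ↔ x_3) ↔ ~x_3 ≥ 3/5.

25

value 1: 8 assignments (counts)
value 4/5: 10 assignments (counts)
value 3/5: 7 assignments (counts)
value 2/5: 6 assignments
value 1/5: 3 assignments
value 0: 2 assignments
So 25 of the 36 assignments meet the threshold.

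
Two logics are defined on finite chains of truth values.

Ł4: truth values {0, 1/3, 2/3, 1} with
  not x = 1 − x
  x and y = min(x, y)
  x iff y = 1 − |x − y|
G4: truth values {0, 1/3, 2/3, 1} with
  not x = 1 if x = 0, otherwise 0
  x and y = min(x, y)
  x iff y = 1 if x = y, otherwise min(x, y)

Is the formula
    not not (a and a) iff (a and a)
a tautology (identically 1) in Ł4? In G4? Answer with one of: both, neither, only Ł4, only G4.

only Ł4

In Ł4: every assignment gives 1 — tautology.
In G4: at a = 1/3 the value is 1/3 — not a tautology.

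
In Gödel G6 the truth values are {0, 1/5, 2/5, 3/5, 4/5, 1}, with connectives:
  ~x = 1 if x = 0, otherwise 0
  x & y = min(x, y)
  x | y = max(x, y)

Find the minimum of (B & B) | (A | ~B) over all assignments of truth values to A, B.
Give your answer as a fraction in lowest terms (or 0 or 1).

Take A = 0, B = 1/5:
B & B = 1/5 & 1/5 = 1/5
~B = ~1/5 = 0
A | ~B = 0 | 0 = 0
(B & B) | (A | ~B) = 1/5 | 0 = 1/5
No assignment yields a value below 1/5, so this is the minimum.

1/5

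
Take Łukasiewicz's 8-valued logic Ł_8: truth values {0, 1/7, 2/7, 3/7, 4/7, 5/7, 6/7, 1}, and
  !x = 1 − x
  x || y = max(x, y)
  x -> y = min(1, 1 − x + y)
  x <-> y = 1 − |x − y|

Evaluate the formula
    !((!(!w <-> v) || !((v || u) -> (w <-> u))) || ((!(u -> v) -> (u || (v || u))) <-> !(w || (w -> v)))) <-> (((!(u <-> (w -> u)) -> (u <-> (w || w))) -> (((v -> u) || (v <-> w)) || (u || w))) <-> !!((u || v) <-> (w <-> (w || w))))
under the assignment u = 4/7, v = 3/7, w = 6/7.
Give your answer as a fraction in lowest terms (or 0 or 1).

6/7

!w = !6/7 = 1/7
!w <-> v = 1/7 <-> 3/7 = 5/7
!(!w <-> v) = !5/7 = 2/7
v || u = 3/7 || 4/7 = 4/7
w <-> u = 6/7 <-> 4/7 = 5/7
(v || u) -> (w <-> u) = 4/7 -> 5/7 = 1
!((v || u) -> (w <-> u)) = !1 = 0
!(!w <-> v) || !((v || u) -> (w <-> u)) = 2/7 || 0 = 2/7
u -> v = 4/7 -> 3/7 = 6/7
!(u -> v) = !6/7 = 1/7
v || u = 3/7 || 4/7 = 4/7
u || (v || u) = 4/7 || 4/7 = 4/7
!(u -> v) -> (u || (v || u)) = 1/7 -> 4/7 = 1
w -> v = 6/7 -> 3/7 = 4/7
w || (w -> v) = 6/7 || 4/7 = 6/7
!(w || (w -> v)) = !6/7 = 1/7
(!(u -> v) -> (u || (v || u))) <-> !(w || (w -> v)) = 1 <-> 1/7 = 1/7
(!(!w <-> v) || !((v || u) -> (w <-> u))) || ((!(u -> v) -> (u || (v || u))) <-> !(w || (w -> v))) = 2/7 || 1/7 = 2/7
!((!(!w <-> v) || !((v || u) -> (w <-> u))) || ((!(u -> v) -> (u || (v || u))) <-> !(w || (w -> v)))) = !2/7 = 5/7
w -> u = 6/7 -> 4/7 = 5/7
u <-> (w -> u) = 4/7 <-> 5/7 = 6/7
!(u <-> (w -> u)) = !6/7 = 1/7
w || w = 6/7 || 6/7 = 6/7
u <-> (w || w) = 4/7 <-> 6/7 = 5/7
!(u <-> (w -> u)) -> (u <-> (w || w)) = 1/7 -> 5/7 = 1
v -> u = 3/7 -> 4/7 = 1
v <-> w = 3/7 <-> 6/7 = 4/7
(v -> u) || (v <-> w) = 1 || 4/7 = 1
u || w = 4/7 || 6/7 = 6/7
((v -> u) || (v <-> w)) || (u || w) = 1 || 6/7 = 1
(!(u <-> (w -> u)) -> (u <-> (w || w))) -> (((v -> u) || (v <-> w)) || (u || w)) = 1 -> 1 = 1
u || v = 4/7 || 3/7 = 4/7
w || w = 6/7 || 6/7 = 6/7
w <-> (w || w) = 6/7 <-> 6/7 = 1
(u || v) <-> (w <-> (w || w)) = 4/7 <-> 1 = 4/7
!((u || v) <-> (w <-> (w || w))) = !4/7 = 3/7
!!((u || v) <-> (w <-> (w || w))) = !3/7 = 4/7
((!(u <-> (w -> u)) -> (u <-> (w || w))) -> (((v -> u) || (v <-> w)) || (u || w))) <-> !!((u || v) <-> (w <-> (w || w))) = 1 <-> 4/7 = 4/7
!((!(!w <-> v) || !((v || u) -> (w <-> u))) || ((!(u -> v) -> (u || (v || u))) <-> !(w || (w -> v)))) <-> (((!(u <-> (w -> u)) -> (u <-> (w || w))) -> (((v -> u) || (v <-> w)) || (u || w))) <-> !!((u || v) <-> (w <-> (w || w)))) = 5/7 <-> 4/7 = 6/7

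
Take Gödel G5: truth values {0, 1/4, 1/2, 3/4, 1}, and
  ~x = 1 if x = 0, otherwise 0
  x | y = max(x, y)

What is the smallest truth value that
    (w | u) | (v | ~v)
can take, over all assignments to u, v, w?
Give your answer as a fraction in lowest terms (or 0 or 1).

1/4

Take u = 0, v = 1/4, w = 0:
w | u = 0 | 0 = 0
~v = ~1/4 = 0
v | ~v = 1/4 | 0 = 1/4
(w | u) | (v | ~v) = 0 | 1/4 = 1/4
No assignment yields a value below 1/4, so this is the minimum.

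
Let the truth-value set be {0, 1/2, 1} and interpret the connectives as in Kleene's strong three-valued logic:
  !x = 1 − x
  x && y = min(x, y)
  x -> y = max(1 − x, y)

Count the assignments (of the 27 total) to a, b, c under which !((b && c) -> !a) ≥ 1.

1

value 1: 1 assignment (counts)
value 1/2: 7 assignments
value 0: 19 assignments
So 1 of the 27 assignments meets the threshold.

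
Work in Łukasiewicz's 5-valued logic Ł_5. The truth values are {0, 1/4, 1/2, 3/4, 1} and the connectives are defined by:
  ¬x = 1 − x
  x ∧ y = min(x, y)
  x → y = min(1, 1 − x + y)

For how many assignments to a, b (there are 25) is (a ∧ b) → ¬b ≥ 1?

18

value 1: 18 assignments (counts)
value 3/4: 2 assignments
value 1/2: 3 assignments
value 1/4: 1 assignment
value 0: 1 assignment
So 18 of the 25 assignments meet the threshold.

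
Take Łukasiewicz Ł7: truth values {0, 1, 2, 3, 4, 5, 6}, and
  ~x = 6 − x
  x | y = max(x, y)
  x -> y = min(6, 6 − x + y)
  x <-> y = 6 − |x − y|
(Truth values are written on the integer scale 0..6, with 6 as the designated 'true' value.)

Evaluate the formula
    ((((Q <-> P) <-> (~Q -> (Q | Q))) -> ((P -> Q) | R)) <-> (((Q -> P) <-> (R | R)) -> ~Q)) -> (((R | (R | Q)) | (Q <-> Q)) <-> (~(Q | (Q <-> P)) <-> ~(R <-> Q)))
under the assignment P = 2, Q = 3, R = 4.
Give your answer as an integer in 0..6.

6

Q <-> P = 3 <-> 2 = 5
~Q = ~3 = 3
Q | Q = 3 | 3 = 3
~Q -> (Q | Q) = 3 -> 3 = 6
(Q <-> P) <-> (~Q -> (Q | Q)) = 5 <-> 6 = 5
P -> Q = 2 -> 3 = 6
(P -> Q) | R = 6 | 4 = 6
((Q <-> P) <-> (~Q -> (Q | Q))) -> ((P -> Q) | R) = 5 -> 6 = 6
Q -> P = 3 -> 2 = 5
R | R = 4 | 4 = 4
(Q -> P) <-> (R | R) = 5 <-> 4 = 5
~Q = ~3 = 3
((Q -> P) <-> (R | R)) -> ~Q = 5 -> 3 = 4
(((Q <-> P) <-> (~Q -> (Q | Q))) -> ((P -> Q) | R)) <-> (((Q -> P) <-> (R | R)) -> ~Q) = 6 <-> 4 = 4
R | Q = 4 | 3 = 4
R | (R | Q) = 4 | 4 = 4
Q <-> Q = 3 <-> 3 = 6
(R | (R | Q)) | (Q <-> Q) = 4 | 6 = 6
Q <-> P = 3 <-> 2 = 5
Q | (Q <-> P) = 3 | 5 = 5
~(Q | (Q <-> P)) = ~5 = 1
R <-> Q = 4 <-> 3 = 5
~(R <-> Q) = ~5 = 1
~(Q | (Q <-> P)) <-> ~(R <-> Q) = 1 <-> 1 = 6
((R | (R | Q)) | (Q <-> Q)) <-> (~(Q | (Q <-> P)) <-> ~(R <-> Q)) = 6 <-> 6 = 6
((((Q <-> P) <-> (~Q -> (Q | Q))) -> ((P -> Q) | R)) <-> (((Q -> P) <-> (R | R)) -> ~Q)) -> (((R | (R | Q)) | (Q <-> Q)) <-> (~(Q | (Q <-> P)) <-> ~(R <-> Q))) = 4 -> 6 = 6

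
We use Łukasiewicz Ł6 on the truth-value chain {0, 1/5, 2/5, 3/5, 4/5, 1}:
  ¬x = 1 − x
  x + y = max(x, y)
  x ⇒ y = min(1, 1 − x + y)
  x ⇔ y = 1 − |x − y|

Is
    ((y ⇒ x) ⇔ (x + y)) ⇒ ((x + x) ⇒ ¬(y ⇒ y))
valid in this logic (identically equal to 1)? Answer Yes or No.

No

Counterexample: take x = 1/5, y = 3/5.
y ⇒ x = 3/5 ⇒ 1/5 = 3/5
x + y = 1/5 + 3/5 = 3/5
(y ⇒ x) ⇔ (x + y) = 3/5 ⇔ 3/5 = 1
x + x = 1/5 + 1/5 = 1/5
y ⇒ y = 3/5 ⇒ 3/5 = 1
¬(y ⇒ y) = ¬1 = 0
(x + x) ⇒ ¬(y ⇒ y) = 1/5 ⇒ 0 = 4/5
((y ⇒ x) ⇔ (x + y)) ⇒ ((x + x) ⇒ ¬(y ⇒ y)) = 1 ⇒ 4/5 = 4/5
This gives 4/5 ≠ 1.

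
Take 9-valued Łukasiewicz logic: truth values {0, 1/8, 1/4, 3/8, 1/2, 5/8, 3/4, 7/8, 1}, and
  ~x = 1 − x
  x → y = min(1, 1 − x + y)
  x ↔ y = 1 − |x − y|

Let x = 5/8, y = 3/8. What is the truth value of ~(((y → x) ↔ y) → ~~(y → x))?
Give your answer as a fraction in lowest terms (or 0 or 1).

0

y → x = 3/8 → 5/8 = 1
(y → x) ↔ y = 1 ↔ 3/8 = 3/8
y → x = 3/8 → 5/8 = 1
~(y → x) = ~1 = 0
~~(y → x) = ~0 = 1
((y → x) ↔ y) → ~~(y → x) = 3/8 → 1 = 1
~(((y → x) ↔ y) → ~~(y → x)) = ~1 = 0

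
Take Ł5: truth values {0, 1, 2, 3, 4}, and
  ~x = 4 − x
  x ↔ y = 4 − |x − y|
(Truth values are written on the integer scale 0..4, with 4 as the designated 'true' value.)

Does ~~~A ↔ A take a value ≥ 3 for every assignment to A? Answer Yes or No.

No

Counterexample: take A = 0.
~A = ~0 = 4
~~A = ~4 = 0
~~~A = ~0 = 4
~~~A ↔ A = 4 ↔ 0 = 0
This gives 0, which is below 3.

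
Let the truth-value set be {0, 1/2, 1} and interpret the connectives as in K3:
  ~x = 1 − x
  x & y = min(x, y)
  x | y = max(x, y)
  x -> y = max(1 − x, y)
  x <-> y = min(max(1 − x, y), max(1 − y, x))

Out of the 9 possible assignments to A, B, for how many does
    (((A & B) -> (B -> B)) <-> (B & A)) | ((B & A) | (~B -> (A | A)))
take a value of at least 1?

A = 0, B = 0 ↦ 0  <
A = 0, B = 1/2 ↦ 1/2  <
A = 0, B = 1 ↦ 1  ≥
A = 1/2, B = 0 ↦ 1/2  <
A = 1/2, B = 1/2 ↦ 1/2  <
A = 1/2, B = 1 ↦ 1  ≥
A = 1, B = 0 ↦ 1  ≥
A = 1, B = 1/2 ↦ 1  ≥
A = 1, B = 1 ↦ 1  ≥
So 5 of the 9 assignments meet the threshold.

5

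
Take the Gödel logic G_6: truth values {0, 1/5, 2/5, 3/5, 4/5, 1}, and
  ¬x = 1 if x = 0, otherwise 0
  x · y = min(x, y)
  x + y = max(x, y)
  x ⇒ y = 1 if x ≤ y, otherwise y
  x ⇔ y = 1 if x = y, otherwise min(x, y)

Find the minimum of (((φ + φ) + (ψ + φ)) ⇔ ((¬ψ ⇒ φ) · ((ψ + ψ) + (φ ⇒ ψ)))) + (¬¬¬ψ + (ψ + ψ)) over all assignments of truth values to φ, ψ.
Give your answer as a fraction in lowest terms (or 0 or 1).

Take φ = 0, ψ = 1/5:
φ + φ = 0 + 0 = 0
ψ + φ = 1/5 + 0 = 1/5
(φ + φ) + (ψ + φ) = 0 + 1/5 = 1/5
¬ψ = ¬1/5 = 0
¬ψ ⇒ φ = 0 ⇒ 0 = 1
ψ + ψ = 1/5 + 1/5 = 1/5
φ ⇒ ψ = 0 ⇒ 1/5 = 1
(ψ + ψ) + (φ ⇒ ψ) = 1/5 + 1 = 1
(¬ψ ⇒ φ) · ((ψ + ψ) + (φ ⇒ ψ)) = 1 · 1 = 1
((φ + φ) + (ψ + φ)) ⇔ ((¬ψ ⇒ φ) · ((ψ + ψ) + (φ ⇒ ψ))) = 1/5 ⇔ 1 = 1/5
¬ψ = ¬1/5 = 0
¬¬ψ = ¬0 = 1
¬¬¬ψ = ¬1 = 0
ψ + ψ = 1/5 + 1/5 = 1/5
¬¬¬ψ + (ψ + ψ) = 0 + 1/5 = 1/5
(((φ + φ) + (ψ + φ)) ⇔ ((¬ψ ⇒ φ) · ((ψ + ψ) + (φ ⇒ ψ)))) + (¬¬¬ψ + (ψ + ψ)) = 1/5 + 1/5 = 1/5
No assignment yields a value below 1/5, so this is the minimum.

1/5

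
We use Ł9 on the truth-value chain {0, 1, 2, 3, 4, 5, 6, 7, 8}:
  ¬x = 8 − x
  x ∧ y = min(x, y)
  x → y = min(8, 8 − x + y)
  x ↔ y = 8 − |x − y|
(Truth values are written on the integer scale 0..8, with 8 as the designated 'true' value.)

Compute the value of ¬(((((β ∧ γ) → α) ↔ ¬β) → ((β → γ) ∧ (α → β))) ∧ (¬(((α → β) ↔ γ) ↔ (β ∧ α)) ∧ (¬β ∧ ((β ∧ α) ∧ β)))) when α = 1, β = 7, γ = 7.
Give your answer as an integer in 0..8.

7

β ∧ γ = 7 ∧ 7 = 7
(β ∧ γ) → α = 7 → 1 = 2
¬β = ¬7 = 1
((β ∧ γ) → α) ↔ ¬β = 2 ↔ 1 = 7
β → γ = 7 → 7 = 8
α → β = 1 → 7 = 8
(β → γ) ∧ (α → β) = 8 ∧ 8 = 8
(((β ∧ γ) → α) ↔ ¬β) → ((β → γ) ∧ (α → β)) = 7 → 8 = 8
α → β = 1 → 7 = 8
(α → β) ↔ γ = 8 ↔ 7 = 7
β ∧ α = 7 ∧ 1 = 1
((α → β) ↔ γ) ↔ (β ∧ α) = 7 ↔ 1 = 2
¬(((α → β) ↔ γ) ↔ (β ∧ α)) = ¬2 = 6
¬β = ¬7 = 1
β ∧ α = 7 ∧ 1 = 1
(β ∧ α) ∧ β = 1 ∧ 7 = 1
¬β ∧ ((β ∧ α) ∧ β) = 1 ∧ 1 = 1
¬(((α → β) ↔ γ) ↔ (β ∧ α)) ∧ (¬β ∧ ((β ∧ α) ∧ β)) = 6 ∧ 1 = 1
((((β ∧ γ) → α) ↔ ¬β) → ((β → γ) ∧ (α → β))) ∧ (¬(((α → β) ↔ γ) ↔ (β ∧ α)) ∧ (¬β ∧ ((β ∧ α) ∧ β))) = 8 ∧ 1 = 1
¬(((((β ∧ γ) → α) ↔ ¬β) → ((β → γ) ∧ (α → β))) ∧ (¬(((α → β) ↔ γ) ↔ (β ∧ α)) ∧ (¬β ∧ ((β ∧ α) ∧ β)))) = ¬1 = 7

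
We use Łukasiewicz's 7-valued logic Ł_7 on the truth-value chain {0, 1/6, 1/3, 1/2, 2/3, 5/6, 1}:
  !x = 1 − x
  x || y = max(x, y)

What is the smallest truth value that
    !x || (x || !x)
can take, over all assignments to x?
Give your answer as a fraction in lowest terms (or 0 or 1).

Take x = 1/2:
!x = !1/2 = 1/2
!x = !1/2 = 1/2
x || !x = 1/2 || 1/2 = 1/2
!x || (x || !x) = 1/2 || 1/2 = 1/2
No assignment yields a value below 1/2, so this is the minimum.

1/2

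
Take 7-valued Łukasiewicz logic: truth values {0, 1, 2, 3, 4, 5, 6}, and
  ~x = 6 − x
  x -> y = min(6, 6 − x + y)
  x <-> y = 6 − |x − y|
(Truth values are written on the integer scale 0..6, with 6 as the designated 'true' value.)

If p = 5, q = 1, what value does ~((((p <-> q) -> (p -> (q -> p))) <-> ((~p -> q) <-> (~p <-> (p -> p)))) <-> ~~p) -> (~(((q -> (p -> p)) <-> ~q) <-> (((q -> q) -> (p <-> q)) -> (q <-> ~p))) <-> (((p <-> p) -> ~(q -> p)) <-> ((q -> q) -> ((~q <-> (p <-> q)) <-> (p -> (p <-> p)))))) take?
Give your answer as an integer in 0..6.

6

p <-> q = 5 <-> 1 = 2
q -> p = 1 -> 5 = 6
p -> (q -> p) = 5 -> 6 = 6
(p <-> q) -> (p -> (q -> p)) = 2 -> 6 = 6
~p = ~5 = 1
~p -> q = 1 -> 1 = 6
~p = ~5 = 1
p -> p = 5 -> 5 = 6
~p <-> (p -> p) = 1 <-> 6 = 1
(~p -> q) <-> (~p <-> (p -> p)) = 6 <-> 1 = 1
((p <-> q) -> (p -> (q -> p))) <-> ((~p -> q) <-> (~p <-> (p -> p))) = 6 <-> 1 = 1
~p = ~5 = 1
~~p = ~1 = 5
(((p <-> q) -> (p -> (q -> p))) <-> ((~p -> q) <-> (~p <-> (p -> p)))) <-> ~~p = 1 <-> 5 = 2
~((((p <-> q) -> (p -> (q -> p))) <-> ((~p -> q) <-> (~p <-> (p -> p)))) <-> ~~p) = ~2 = 4
p -> p = 5 -> 5 = 6
q -> (p -> p) = 1 -> 6 = 6
~q = ~1 = 5
(q -> (p -> p)) <-> ~q = 6 <-> 5 = 5
q -> q = 1 -> 1 = 6
p <-> q = 5 <-> 1 = 2
(q -> q) -> (p <-> q) = 6 -> 2 = 2
~p = ~5 = 1
q <-> ~p = 1 <-> 1 = 6
((q -> q) -> (p <-> q)) -> (q <-> ~p) = 2 -> 6 = 6
((q -> (p -> p)) <-> ~q) <-> (((q -> q) -> (p <-> q)) -> (q <-> ~p)) = 5 <-> 6 = 5
~(((q -> (p -> p)) <-> ~q) <-> (((q -> q) -> (p <-> q)) -> (q <-> ~p))) = ~5 = 1
p <-> p = 5 <-> 5 = 6
q -> p = 1 -> 5 = 6
~(q -> p) = ~6 = 0
(p <-> p) -> ~(q -> p) = 6 -> 0 = 0
q -> q = 1 -> 1 = 6
~q = ~1 = 5
p <-> q = 5 <-> 1 = 2
~q <-> (p <-> q) = 5 <-> 2 = 3
p <-> p = 5 <-> 5 = 6
p -> (p <-> p) = 5 -> 6 = 6
(~q <-> (p <-> q)) <-> (p -> (p <-> p)) = 3 <-> 6 = 3
(q -> q) -> ((~q <-> (p <-> q)) <-> (p -> (p <-> p))) = 6 -> 3 = 3
((p <-> p) -> ~(q -> p)) <-> ((q -> q) -> ((~q <-> (p <-> q)) <-> (p -> (p <-> p)))) = 0 <-> 3 = 3
~(((q -> (p -> p)) <-> ~q) <-> (((q -> q) -> (p <-> q)) -> (q <-> ~p))) <-> (((p <-> p) -> ~(q -> p)) <-> ((q -> q) -> ((~q <-> (p <-> q)) <-> (p -> (p <-> p))))) = 1 <-> 3 = 4
~((((p <-> q) -> (p -> (q -> p))) <-> ((~p -> q) <-> (~p <-> (p -> p)))) <-> ~~p) -> (~(((q -> (p -> p)) <-> ~q) <-> (((q -> q) -> (p <-> q)) -> (q <-> ~p))) <-> (((p <-> p) -> ~(q -> p)) <-> ((q -> q) -> ((~q <-> (p <-> q)) <-> (p -> (p <-> p)))))) = 4 -> 4 = 6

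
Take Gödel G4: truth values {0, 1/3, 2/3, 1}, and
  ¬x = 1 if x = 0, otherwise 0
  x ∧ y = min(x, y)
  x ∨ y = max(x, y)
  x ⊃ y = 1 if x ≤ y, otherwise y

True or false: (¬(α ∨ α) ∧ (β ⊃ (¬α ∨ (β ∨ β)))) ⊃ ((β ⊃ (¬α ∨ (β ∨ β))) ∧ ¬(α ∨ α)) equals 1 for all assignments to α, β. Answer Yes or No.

Yes

α = 0, β = 0 ↦ 1
α = 0, β = 1/3 ↦ 1
α = 0, β = 2/3 ↦ 1
α = 0, β = 1 ↦ 1
α = 1/3, β = 0 ↦ 1
α = 1/3, β = 1/3 ↦ 1
α = 1/3, β = 2/3 ↦ 1
α = 1/3, β = 1 ↦ 1
α = 2/3, β = 0 ↦ 1
α = 2/3, β = 1/3 ↦ 1
α = 2/3, β = 2/3 ↦ 1
α = 2/3, β = 1 ↦ 1
α = 1, β = 0 ↦ 1
α = 1, β = 1/3 ↦ 1
α = 1, β = 2/3 ↦ 1
α = 1, β = 1 ↦ 1
Every assignment gives a value ≥ 1.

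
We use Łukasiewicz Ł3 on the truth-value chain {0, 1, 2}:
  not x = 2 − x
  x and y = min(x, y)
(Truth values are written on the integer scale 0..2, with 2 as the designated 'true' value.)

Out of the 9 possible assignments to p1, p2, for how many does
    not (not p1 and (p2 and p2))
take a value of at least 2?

p1 = 0, p2 = 0 ↦ 2  ≥
p1 = 0, p2 = 1 ↦ 1  <
p1 = 0, p2 = 2 ↦ 0  <
p1 = 1, p2 = 0 ↦ 2  ≥
p1 = 1, p2 = 1 ↦ 1  <
p1 = 1, p2 = 2 ↦ 1  <
p1 = 2, p2 = 0 ↦ 2  ≥
p1 = 2, p2 = 1 ↦ 2  ≥
p1 = 2, p2 = 2 ↦ 2  ≥
So 5 of the 9 assignments meet the threshold.

5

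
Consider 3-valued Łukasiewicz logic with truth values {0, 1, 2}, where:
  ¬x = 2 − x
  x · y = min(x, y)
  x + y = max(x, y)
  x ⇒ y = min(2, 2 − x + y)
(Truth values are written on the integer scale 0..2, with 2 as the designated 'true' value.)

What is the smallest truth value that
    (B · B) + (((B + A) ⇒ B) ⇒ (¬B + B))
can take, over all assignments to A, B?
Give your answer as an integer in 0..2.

1

Take A = 0, B = 1:
B · B = 1 · 1 = 1
B + A = 1 + 0 = 1
(B + A) ⇒ B = 1 ⇒ 1 = 2
¬B = ¬1 = 1
¬B + B = 1 + 1 = 1
((B + A) ⇒ B) ⇒ (¬B + B) = 2 ⇒ 1 = 1
(B · B) + (((B + A) ⇒ B) ⇒ (¬B + B)) = 1 + 1 = 1
No assignment yields a value below 1, so this is the minimum.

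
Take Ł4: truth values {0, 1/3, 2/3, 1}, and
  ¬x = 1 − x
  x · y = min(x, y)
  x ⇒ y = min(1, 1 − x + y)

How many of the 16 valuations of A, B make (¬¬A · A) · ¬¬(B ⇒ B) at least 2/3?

A = 0, B = 0 ↦ 0  <
A = 0, B = 1/3 ↦ 0  <
A = 0, B = 2/3 ↦ 0  <
A = 0, B = 1 ↦ 0  <
A = 1/3, B = 0 ↦ 1/3  <
A = 1/3, B = 1/3 ↦ 1/3  <
A = 1/3, B = 2/3 ↦ 1/3  <
A = 1/3, B = 1 ↦ 1/3  <
A = 2/3, B = 0 ↦ 2/3  ≥
A = 2/3, B = 1/3 ↦ 2/3  ≥
A = 2/3, B = 2/3 ↦ 2/3  ≥
A = 2/3, B = 1 ↦ 2/3  ≥
A = 1, B = 0 ↦ 1  ≥
A = 1, B = 1/3 ↦ 1  ≥
A = 1, B = 2/3 ↦ 1  ≥
A = 1, B = 1 ↦ 1  ≥
So 8 of the 16 assignments meet the threshold.

8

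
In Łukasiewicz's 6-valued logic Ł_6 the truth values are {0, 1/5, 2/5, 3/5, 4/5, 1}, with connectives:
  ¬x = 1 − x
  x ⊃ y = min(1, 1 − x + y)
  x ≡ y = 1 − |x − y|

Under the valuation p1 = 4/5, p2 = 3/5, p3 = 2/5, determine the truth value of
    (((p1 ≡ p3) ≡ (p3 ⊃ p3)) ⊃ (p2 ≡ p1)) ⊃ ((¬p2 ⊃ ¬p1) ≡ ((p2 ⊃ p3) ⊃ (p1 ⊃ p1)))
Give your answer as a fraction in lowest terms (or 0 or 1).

4/5

p1 ≡ p3 = 4/5 ≡ 2/5 = 3/5
p3 ⊃ p3 = 2/5 ⊃ 2/5 = 1
(p1 ≡ p3) ≡ (p3 ⊃ p3) = 3/5 ≡ 1 = 3/5
p2 ≡ p1 = 3/5 ≡ 4/5 = 4/5
((p1 ≡ p3) ≡ (p3 ⊃ p3)) ⊃ (p2 ≡ p1) = 3/5 ⊃ 4/5 = 1
¬p2 = ¬3/5 = 2/5
¬p1 = ¬4/5 = 1/5
¬p2 ⊃ ¬p1 = 2/5 ⊃ 1/5 = 4/5
p2 ⊃ p3 = 3/5 ⊃ 2/5 = 4/5
p1 ⊃ p1 = 4/5 ⊃ 4/5 = 1
(p2 ⊃ p3) ⊃ (p1 ⊃ p1) = 4/5 ⊃ 1 = 1
(¬p2 ⊃ ¬p1) ≡ ((p2 ⊃ p3) ⊃ (p1 ⊃ p1)) = 4/5 ≡ 1 = 4/5
(((p1 ≡ p3) ≡ (p3 ⊃ p3)) ⊃ (p2 ≡ p1)) ⊃ ((¬p2 ⊃ ¬p1) ≡ ((p2 ⊃ p3) ⊃ (p1 ⊃ p1))) = 1 ⊃ 4/5 = 4/5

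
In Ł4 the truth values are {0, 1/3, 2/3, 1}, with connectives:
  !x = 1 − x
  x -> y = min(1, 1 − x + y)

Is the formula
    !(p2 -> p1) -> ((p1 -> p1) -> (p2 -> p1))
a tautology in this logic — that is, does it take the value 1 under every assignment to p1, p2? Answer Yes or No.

No

Counterexample: take p1 = 0, p2 = 2/3.
p2 -> p1 = 2/3 -> 0 = 1/3
!(p2 -> p1) = !1/3 = 2/3
p1 -> p1 = 0 -> 0 = 1
p2 -> p1 = 2/3 -> 0 = 1/3
(p1 -> p1) -> (p2 -> p1) = 1 -> 1/3 = 1/3
!(p2 -> p1) -> ((p1 -> p1) -> (p2 -> p1)) = 2/3 -> 1/3 = 2/3
This gives 2/3 ≠ 1.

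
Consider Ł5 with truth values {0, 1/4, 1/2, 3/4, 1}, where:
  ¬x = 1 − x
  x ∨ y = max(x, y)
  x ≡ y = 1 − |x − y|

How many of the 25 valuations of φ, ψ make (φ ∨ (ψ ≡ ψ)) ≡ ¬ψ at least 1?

value 1: 5 assignments (counts)
value 3/4: 5 assignments
value 1/2: 5 assignments
value 1/4: 5 assignments
value 0: 5 assignments
So 5 of the 25 assignments meet the threshold.

5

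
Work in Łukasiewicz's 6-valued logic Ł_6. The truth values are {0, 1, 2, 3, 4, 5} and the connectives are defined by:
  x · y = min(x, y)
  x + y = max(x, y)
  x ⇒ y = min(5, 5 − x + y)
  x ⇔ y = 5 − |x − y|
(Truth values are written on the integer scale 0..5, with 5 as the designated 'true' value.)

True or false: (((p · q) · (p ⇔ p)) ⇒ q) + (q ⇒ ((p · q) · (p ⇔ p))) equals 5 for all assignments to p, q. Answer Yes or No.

Yes

At p = 1, q = 5, for instance:
p · q = 1 · 5 = 1
p ⇔ p = 1 ⇔ 1 = 5
(p · q) · (p ⇔ p) = 1 · 5 = 1
((p · q) · (p ⇔ p)) ⇒ q = 1 ⇒ 5 = 5
q ⇒ ((p · q) · (p ⇔ p)) = 5 ⇒ 1 = 1
(((p · q) · (p ⇔ p)) ⇒ q) + (q ⇒ ((p · q) · (p ⇔ p))) = 5 + 1 = 5
and checking the remaining 35 assignments likewise gives ≥ 5 in every case.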